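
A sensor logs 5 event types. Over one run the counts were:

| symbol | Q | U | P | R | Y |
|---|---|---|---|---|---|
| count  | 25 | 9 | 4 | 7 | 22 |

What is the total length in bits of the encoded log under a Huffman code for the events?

Merge the two smallest weights repeatedly:
combine P(4), R(7) → 11
combine U(9), 11 → 20
combine 20, Y(22) → 42
combine Q(25), 42 → 67
Each symbol's bit-cost is frequency × depth; summing gives 140 bits (equivalently 11 + 20 + 42 + 67).

140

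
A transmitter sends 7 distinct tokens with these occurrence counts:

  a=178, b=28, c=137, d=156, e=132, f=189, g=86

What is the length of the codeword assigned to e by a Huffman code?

Repeatedly merge the two smallest:
merge b(28) and g(86): 114
merge 114 and e(132): 246
merge c(137) and d(156): 293
merge a(178) and f(189): 367
merge 246 and 293: 539
merge 367 and 539: 906
e's leaf is at depth 3, giving a 3-bit codeword.

3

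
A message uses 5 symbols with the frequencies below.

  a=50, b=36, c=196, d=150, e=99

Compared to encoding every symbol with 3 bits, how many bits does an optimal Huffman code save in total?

456

Fixed-length: 3 bits × 531 symbols = 1593 bits.
Huffman merges:
merge b(36) and a(50): 86
merge 86 and e(99): 185
merge d(150) and 185: 335
merge c(196) and 335: 531
Huffman total = 86 + 185 + 335 + 531 = 1137 bits.
Saving = 1593 − 1137 = 456 bits.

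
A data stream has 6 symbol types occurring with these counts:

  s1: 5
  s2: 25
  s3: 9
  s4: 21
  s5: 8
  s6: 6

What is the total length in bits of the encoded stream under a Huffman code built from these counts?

Build the Huffman tree bottom-up:
combine s1(5), s6(6) → 11
combine s5(8), s3(9) → 17
combine 11, 17 → 28
combine s4(21), s2(25) → 46
combine 28, 46 → 74
Total encoded bits = sum of merged weights = 11 + 17 + 28 + 46 + 74 = 176.

176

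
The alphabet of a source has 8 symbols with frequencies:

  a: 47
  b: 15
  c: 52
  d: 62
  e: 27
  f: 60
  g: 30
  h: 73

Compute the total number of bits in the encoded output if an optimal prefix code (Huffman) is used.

Merge the two smallest weights repeatedly:
b(15) + e(27) → 42
g(30) + 42 → 72
a(47) + c(52) → 99
f(60) + d(62) → 122
72 + h(73) → 145
99 + 122 → 221
145 + 221 → 366
Total encoded bits = sum of merged weights = 42 + 72 + 99 + 122 + 145 + 221 + 366 = 1067.

1067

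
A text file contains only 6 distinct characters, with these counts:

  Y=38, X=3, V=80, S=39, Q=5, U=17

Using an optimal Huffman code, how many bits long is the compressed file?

380

Merge the two smallest weights repeatedly:
X(3) + Q(5) → 8
8 + U(17) → 25
25 + Y(38) → 63
S(39) + 63 → 102
V(80) + 102 → 182
Each symbol's bit-cost is frequency × depth; summing gives 380 bits (equivalently 8 + 25 + 63 + 102 + 182).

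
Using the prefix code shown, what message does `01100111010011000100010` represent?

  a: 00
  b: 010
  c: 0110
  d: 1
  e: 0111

cebcadab

Read left to right; each codeword is recognised as soon as it completes (prefix code):
  0110→c | 0111→e | 010→b | 0110→c | 00→a | 1→d | 00→a | 010→b
Decoded message: cebcadab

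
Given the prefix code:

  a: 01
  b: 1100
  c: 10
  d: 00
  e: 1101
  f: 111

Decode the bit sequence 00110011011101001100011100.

Read left to right; each codeword is recognised as soon as it completes (prefix code):
  00→d | 1100→b | 1101→e | 1101→e | 00→d | 1100→b | 01→a | 1100→b
Decoded message: dbeedbab

dbeedbab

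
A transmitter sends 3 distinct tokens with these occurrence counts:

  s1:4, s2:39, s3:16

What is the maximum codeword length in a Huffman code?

Merge the two lowest-weight nodes at each step:
merge s1(4) and s3(16): 20
merge 20 and s2(39): 59
The rarest symbols sit at the bottom; the longest codeword is 2 bits.

2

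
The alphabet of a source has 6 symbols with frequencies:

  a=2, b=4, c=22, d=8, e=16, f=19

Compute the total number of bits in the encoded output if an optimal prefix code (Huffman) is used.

162

Merge the two smallest weights repeatedly:
combine a(2), b(4) → 6
combine 6, d(8) → 14
combine 14, e(16) → 30
combine f(19), c(22) → 41
combine 30, 41 → 71
Total encoded bits = sum of merged weights = 6 + 14 + 30 + 41 + 71 = 162.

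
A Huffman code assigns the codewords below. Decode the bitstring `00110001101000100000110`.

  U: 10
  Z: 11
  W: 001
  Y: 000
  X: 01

Read left to right; each codeword is recognised as soon as it completes (prefix code):
  001→W | 10→U | 001→W | 10→U | 10→U | 001→W | 000→Y | 001→W | 10→U
Decoded message: WUWUUWYWU

WUWUUWYWU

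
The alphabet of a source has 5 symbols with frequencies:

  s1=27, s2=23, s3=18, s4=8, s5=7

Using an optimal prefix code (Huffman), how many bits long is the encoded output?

Merge the two smallest weights repeatedly:
combine s5(7), s4(8) → 15
combine 15, s3(18) → 33
combine s2(23), s1(27) → 50
combine 33, 50 → 83
Each symbol's bit-cost is frequency × depth; summing gives 181 bits (equivalently 15 + 33 + 50 + 83).

181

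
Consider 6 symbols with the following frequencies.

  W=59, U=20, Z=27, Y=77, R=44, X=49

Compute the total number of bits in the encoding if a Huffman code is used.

690

Greedily combine the two least-frequent nodes:
U(20) + Z(27) → 47
R(44) + 47 → 91
X(49) + W(59) → 108
Y(77) + 91 → 168
108 + 168 → 276
The encoded length is the sum of every internal node's weight: 47 + 91 + 108 + 168 + 276 = 690 bits.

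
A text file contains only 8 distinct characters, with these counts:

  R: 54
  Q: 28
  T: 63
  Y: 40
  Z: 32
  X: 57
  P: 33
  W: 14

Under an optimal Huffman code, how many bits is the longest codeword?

Merge the two lowest-weight nodes at each step:
combine W(14), Q(28) → 42
combine Z(32), P(33) → 65
combine Y(40), 42 → 82
combine R(54), X(57) → 111
combine T(63), 65 → 128
combine 82, 111 → 193
combine 128, 193 → 321
The rarest symbols sit at the bottom; the longest codeword is 4 bits.

4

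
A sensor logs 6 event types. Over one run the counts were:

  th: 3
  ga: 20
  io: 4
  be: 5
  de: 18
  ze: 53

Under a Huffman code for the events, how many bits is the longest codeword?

5

Merge the two lowest-weight nodes at each step:
merge th(3) and io(4): 7
merge be(5) and 7: 12
merge 12 and de(18): 30
merge ga(20) and 30: 50
merge 50 and ze(53): 103
The first pair merged (th, io) ends up deepest, at depth 5.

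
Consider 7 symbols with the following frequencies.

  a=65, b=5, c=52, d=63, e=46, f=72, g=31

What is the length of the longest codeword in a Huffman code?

4

Merge the two lowest-weight nodes at each step:
merge b(5) and g(31): 36
merge 36 and e(46): 82
merge c(52) and d(63): 115
merge a(65) and f(72): 137
merge 82 and 115: 197
merge 137 and 197: 334
The first pair merged (b, g) ends up deepest, at depth 4.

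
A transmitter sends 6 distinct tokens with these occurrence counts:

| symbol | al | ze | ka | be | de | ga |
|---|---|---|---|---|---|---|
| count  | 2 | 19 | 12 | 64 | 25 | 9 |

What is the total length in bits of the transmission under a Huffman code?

274

Build the Huffman tree bottom-up:
merge al(2) and ga(9): 11
merge 11 and ka(12): 23
merge ze(19) and 23: 42
merge de(25) and 42: 67
merge be(64) and 67: 131
The encoded length is the sum of every internal node's weight: 11 + 23 + 42 + 67 + 131 = 274 bits.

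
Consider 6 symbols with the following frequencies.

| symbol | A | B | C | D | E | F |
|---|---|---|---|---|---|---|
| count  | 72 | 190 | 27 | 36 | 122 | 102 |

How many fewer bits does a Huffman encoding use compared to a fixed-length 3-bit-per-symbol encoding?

351

Fixed-length: 3 bits × 549 symbols = 1647 bits.
Huffman merges:
merge C(27) and D(36): 63
merge 63 and A(72): 135
merge F(102) and E(122): 224
merge 135 and B(190): 325
merge 224 and 325: 549
Huffman total = 63 + 135 + 224 + 325 + 549 = 1296 bits.
Saving = 1647 − 1296 = 351 bits.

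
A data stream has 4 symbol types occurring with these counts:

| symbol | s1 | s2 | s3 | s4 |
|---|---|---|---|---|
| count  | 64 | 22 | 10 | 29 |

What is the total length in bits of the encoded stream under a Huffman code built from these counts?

218

Greedily combine the two least-frequent nodes:
s3(10) + s2(22) → 32
s4(29) + 32 → 61
61 + s1(64) → 125
The encoded length is the sum of every internal node's weight: 32 + 61 + 125 = 218 bits.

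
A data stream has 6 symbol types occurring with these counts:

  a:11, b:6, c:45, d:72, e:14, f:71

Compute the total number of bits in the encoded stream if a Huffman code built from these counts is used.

486

Greedily combine the two least-frequent nodes:
merge b(6) and a(11): 17
merge e(14) and 17: 31
merge 31 and c(45): 76
merge f(71) and d(72): 143
merge 76 and 143: 219
Total encoded bits = sum of merged weights = 17 + 31 + 76 + 143 + 219 = 486.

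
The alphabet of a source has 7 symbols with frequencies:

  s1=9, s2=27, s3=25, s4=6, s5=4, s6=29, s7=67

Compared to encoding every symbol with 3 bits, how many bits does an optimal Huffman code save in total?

105

Fixed-length: 3 bits × 167 symbols = 501 bits.
Huffman merges:
s5(4) + s4(6) → 10
s1(9) + 10 → 19
19 + s3(25) → 44
s2(27) + s6(29) → 56
44 + 56 → 100
s7(67) + 100 → 167
Huffman total = 10 + 19 + 44 + 56 + 100 + 167 = 396 bits.
Saving = 501 − 396 = 105 bits.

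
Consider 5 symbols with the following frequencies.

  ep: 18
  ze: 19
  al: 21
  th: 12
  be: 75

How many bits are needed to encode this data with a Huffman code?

Build the Huffman tree bottom-up:
merge th(12) and ep(18): 30
merge ze(19) and al(21): 40
merge 30 and 40: 70
merge 70 and be(75): 145
Total encoded bits = sum of merged weights = 30 + 40 + 70 + 145 = 285.

285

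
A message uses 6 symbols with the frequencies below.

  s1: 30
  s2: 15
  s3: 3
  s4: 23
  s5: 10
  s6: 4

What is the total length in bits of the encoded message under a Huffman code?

194

Greedily combine the two least-frequent nodes:
merge s3(3) and s6(4): 7
merge 7 and s5(10): 17
merge s2(15) and 17: 32
merge s4(23) and s1(30): 53
merge 32 and 53: 85
Each symbol's bit-cost is frequency × depth; summing gives 194 bits (equivalently 7 + 17 + 32 + 53 + 85).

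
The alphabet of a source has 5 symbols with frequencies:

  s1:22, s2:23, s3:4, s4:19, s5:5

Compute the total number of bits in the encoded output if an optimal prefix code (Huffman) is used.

Merge the two smallest weights repeatedly:
combine s3(4), s5(5) → 9
combine 9, s4(19) → 28
combine s1(22), s2(23) → 45
combine 28, 45 → 73
The encoded length is the sum of every internal node's weight: 9 + 28 + 45 + 73 = 155 bits.

155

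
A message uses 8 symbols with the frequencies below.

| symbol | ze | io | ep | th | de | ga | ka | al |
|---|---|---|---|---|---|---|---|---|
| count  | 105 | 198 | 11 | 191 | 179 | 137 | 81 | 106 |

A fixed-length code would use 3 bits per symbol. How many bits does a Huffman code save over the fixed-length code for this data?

Fixed-length: 3 bits × 1008 symbols = 3024 bits.
Huffman merges:
merge ep(11) and ka(81): 92
merge 92 and ze(105): 197
merge al(106) and ga(137): 243
merge de(179) and th(191): 370
merge 197 and io(198): 395
merge 243 and 370: 613
merge 395 and 613: 1008
Huffman total = 92 + 197 + 243 + 370 + 395 + 613 + 1008 = 2918 bits.
Saving = 3024 − 2918 = 106 bits.

106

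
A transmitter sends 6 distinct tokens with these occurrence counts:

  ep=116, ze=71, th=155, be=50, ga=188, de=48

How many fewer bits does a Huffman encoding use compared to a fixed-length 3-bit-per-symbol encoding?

Fixed-length: 3 bits × 628 symbols = 1884 bits.
Huffman merges:
de(48) + be(50) → 98
ze(71) + 98 → 169
ep(116) + th(155) → 271
169 + ga(188) → 357
271 + 357 → 628
Huffman total = 98 + 169 + 271 + 357 + 628 = 1523 bits.
Saving = 1884 − 1523 = 361 bits.

361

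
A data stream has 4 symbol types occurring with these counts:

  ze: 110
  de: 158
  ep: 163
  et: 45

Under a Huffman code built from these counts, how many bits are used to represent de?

2

Huffman merges, smallest pair first:
combine et(45), ze(110) → 155
combine 155, de(158) → 313
combine ep(163), 313 → 476
The subtree containing de is merged 2 times, so code length = 2.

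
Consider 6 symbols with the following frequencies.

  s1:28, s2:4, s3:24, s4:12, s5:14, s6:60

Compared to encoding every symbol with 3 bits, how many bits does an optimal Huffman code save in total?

104

Fixed-length: 3 bits × 142 symbols = 426 bits.
Huffman merges:
combine s2(4), s4(12) → 16
combine s5(14), 16 → 30
combine s3(24), s1(28) → 52
combine 30, 52 → 82
combine s6(60), 82 → 142
Huffman total = 16 + 30 + 52 + 82 + 142 = 322 bits.
Saving = 426 − 322 = 104 bits.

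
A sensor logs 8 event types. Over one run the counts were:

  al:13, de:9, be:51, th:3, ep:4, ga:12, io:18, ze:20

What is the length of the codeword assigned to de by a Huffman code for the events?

Huffman merges, smallest pair first:
th(3) + ep(4) → 7
7 + de(9) → 16
ga(12) + al(13) → 25
16 + io(18) → 34
ze(20) + 25 → 45
34 + 45 → 79
be(51) + 79 → 130
de's leaf is at depth 4, giving a 4-bit codeword.

4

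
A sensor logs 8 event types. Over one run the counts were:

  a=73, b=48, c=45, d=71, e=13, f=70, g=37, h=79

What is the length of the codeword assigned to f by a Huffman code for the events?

3

Huffman merges, smallest pair first:
e(13) + g(37) → 50
c(45) + b(48) → 93
50 + f(70) → 120
d(71) + a(73) → 144
h(79) + 93 → 172
120 + 144 → 264
172 + 264 → 436
f sits 3 levels below the root, so its codeword is 3 bits.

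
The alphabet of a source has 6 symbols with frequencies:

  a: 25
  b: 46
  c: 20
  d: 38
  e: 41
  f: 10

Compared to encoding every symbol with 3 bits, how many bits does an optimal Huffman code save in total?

95

Fixed-length: 3 bits × 180 symbols = 540 bits.
Huffman merges:
f(10) + c(20) → 30
a(25) + 30 → 55
d(38) + e(41) → 79
b(46) + 55 → 101
79 + 101 → 180
Huffman total = 30 + 55 + 79 + 101 + 180 = 445 bits.
Saving = 540 − 445 = 95 bits.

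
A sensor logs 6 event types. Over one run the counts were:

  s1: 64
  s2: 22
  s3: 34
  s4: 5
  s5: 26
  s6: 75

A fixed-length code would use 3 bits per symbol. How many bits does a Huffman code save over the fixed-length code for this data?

Fixed-length: 3 bits × 226 symbols = 678 bits.
Huffman merges:
combine s4(5), s2(22) → 27
combine s5(26), 27 → 53
combine s3(34), 53 → 87
combine s1(64), s6(75) → 139
combine 87, 139 → 226
Huffman total = 27 + 53 + 87 + 139 + 226 = 532 bits.
Saving = 678 − 532 = 146 bits.

146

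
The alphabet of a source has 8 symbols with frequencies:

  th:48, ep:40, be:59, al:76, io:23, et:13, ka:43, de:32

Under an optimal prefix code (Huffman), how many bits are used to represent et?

Repeatedly merge the two smallest:
et(13) + io(23) → 36
de(32) + 36 → 68
ep(40) + ka(43) → 83
th(48) + be(59) → 107
68 + al(76) → 144
83 + 107 → 190
144 + 190 → 334
et's leaf is at depth 4, giving a 4-bit codeword.

4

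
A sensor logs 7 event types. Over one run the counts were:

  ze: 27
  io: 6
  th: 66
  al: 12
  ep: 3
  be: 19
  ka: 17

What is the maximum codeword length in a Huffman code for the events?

5

Merge the two lowest-weight nodes at each step:
ep(3) + io(6) → 9
9 + al(12) → 21
ka(17) + be(19) → 36
21 + ze(27) → 48
36 + 48 → 84
th(66) + 84 → 150
The first pair merged (ep, io) ends up deepest, at depth 5.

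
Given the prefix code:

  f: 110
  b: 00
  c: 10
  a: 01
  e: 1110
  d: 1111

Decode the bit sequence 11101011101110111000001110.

Read left to right; each codeword is recognised as soon as it completes (prefix code):
  1110→e | 10→c | 1110→e | 1110→e | 1110→e | 00→b | 00→b | 1110→e
Decoded message: eceeebbe

eceeebbe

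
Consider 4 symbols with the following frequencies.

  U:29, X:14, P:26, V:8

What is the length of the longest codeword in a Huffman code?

Merge the two lowest-weight nodes at each step:
V(8) + X(14) → 22
22 + P(26) → 48
U(29) + 48 → 77
The first pair merged (V, X) ends up deepest, at depth 3.

3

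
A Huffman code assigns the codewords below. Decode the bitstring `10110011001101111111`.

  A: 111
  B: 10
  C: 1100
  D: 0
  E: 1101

Read left to right; each codeword is recognised as soon as it completes (prefix code):
  10→B | 1100→C | 1100→C | 1101→E | 111→A | 111→A
Decoded message: BCCEAA

BCCEAA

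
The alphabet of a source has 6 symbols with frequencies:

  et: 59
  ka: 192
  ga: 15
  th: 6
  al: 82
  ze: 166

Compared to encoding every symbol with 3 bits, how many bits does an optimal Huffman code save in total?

449

Fixed-length: 3 bits × 520 symbols = 1560 bits.
Huffman merges:
merge th(6) and ga(15): 21
merge 21 and et(59): 80
merge 80 and al(82): 162
merge 162 and ze(166): 328
merge ka(192) and 328: 520
Huffman total = 21 + 80 + 162 + 328 + 520 = 1111 bits.
Saving = 1560 − 1111 = 449 bits.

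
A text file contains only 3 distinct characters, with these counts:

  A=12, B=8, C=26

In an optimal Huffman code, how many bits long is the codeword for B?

2

Huffman merges, smallest pair first:
B(8) + A(12) → 20
20 + C(26) → 46
B's leaf is at depth 2, giving a 2-bit codeword.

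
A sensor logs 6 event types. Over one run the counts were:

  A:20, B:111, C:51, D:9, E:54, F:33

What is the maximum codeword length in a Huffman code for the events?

Merge the two lowest-weight nodes at each step:
D(9) + A(20) → 29
29 + F(33) → 62
C(51) + E(54) → 105
62 + 105 → 167
B(111) + 167 → 278
The rarest symbols sit at the bottom; the longest codeword is 4 bits.

4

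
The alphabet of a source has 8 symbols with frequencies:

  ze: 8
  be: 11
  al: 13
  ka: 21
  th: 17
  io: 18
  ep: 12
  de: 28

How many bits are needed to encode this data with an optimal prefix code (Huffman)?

Merge the two smallest weights repeatedly:
combine ze(8), be(11) → 19
combine ep(12), al(13) → 25
combine th(17), io(18) → 35
combine 19, ka(21) → 40
combine 25, de(28) → 53
combine 35, 40 → 75
combine 53, 75 → 128
Each symbol's bit-cost is frequency × depth; summing gives 375 bits (equivalently 19 + 25 + 35 + 40 + 53 + 75 + 128).

375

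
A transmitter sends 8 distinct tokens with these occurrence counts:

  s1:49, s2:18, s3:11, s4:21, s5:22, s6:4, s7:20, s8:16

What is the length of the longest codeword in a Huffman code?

4

Merge the two lowest-weight nodes at each step:
s6(4) + s3(11) → 15
15 + s8(16) → 31
s2(18) + s7(20) → 38
s4(21) + s5(22) → 43
31 + 38 → 69
43 + s1(49) → 92
69 + 92 → 161
The first pair merged (s6, s3) ends up deepest, at depth 4.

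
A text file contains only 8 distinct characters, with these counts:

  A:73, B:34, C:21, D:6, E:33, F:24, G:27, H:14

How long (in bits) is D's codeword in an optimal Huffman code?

Build the tree from the bottom:
merge D(6) and H(14): 20
merge 20 and C(21): 41
merge F(24) and G(27): 51
merge E(33) and B(34): 67
merge 41 and 51: 92
merge 67 and A(73): 140
merge 92 and 140: 232
D sits 4 levels below the root, so its codeword is 4 bits.

4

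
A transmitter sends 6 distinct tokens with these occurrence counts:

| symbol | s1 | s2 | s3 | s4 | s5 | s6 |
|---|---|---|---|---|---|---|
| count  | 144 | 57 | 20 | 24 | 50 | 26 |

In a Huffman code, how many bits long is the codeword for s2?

Huffman merges, smallest pair first:
merge s3(20) and s4(24): 44
merge s6(26) and 44: 70
merge s5(50) and s2(57): 107
merge 70 and 107: 177
merge s1(144) and 177: 321
The subtree containing s2 is merged 3 times, so code length = 3.

3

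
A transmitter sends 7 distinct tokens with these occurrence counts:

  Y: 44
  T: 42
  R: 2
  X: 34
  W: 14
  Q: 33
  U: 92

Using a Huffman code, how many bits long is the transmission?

Merge the two smallest weights repeatedly:
merge R(2) and W(14): 16
merge 16 and Q(33): 49
merge X(34) and T(42): 76
merge Y(44) and 49: 93
merge 76 and U(92): 168
merge 93 and 168: 261
Total encoded bits = sum of merged weights = 16 + 49 + 76 + 93 + 168 + 261 = 663.

663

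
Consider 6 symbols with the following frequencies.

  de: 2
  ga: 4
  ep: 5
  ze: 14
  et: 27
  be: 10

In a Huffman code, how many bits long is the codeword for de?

Build the tree from the bottom:
combine de(2), ga(4) → 6
combine ep(5), 6 → 11
combine be(10), 11 → 21
combine ze(14), 21 → 35
combine et(27), 35 → 62
de sits 5 levels below the root, so its codeword is 5 bits.

5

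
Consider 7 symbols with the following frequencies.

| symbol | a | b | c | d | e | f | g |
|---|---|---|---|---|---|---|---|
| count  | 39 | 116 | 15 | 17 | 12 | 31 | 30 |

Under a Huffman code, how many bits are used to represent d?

Build the tree from the bottom:
combine e(12), c(15) → 27
combine d(17), 27 → 44
combine g(30), f(31) → 61
combine a(39), 44 → 83
combine 61, 83 → 144
combine b(116), 144 → 260
d's leaf is at depth 4, giving a 4-bit codeword.

4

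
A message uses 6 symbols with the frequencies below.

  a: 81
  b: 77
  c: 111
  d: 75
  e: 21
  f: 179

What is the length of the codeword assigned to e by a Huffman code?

Build the tree from the bottom:
e(21) + d(75) → 96
b(77) + a(81) → 158
96 + c(111) → 207
158 + f(179) → 337
207 + 337 → 544
e's leaf is at depth 3, giving a 3-bit codeword.

3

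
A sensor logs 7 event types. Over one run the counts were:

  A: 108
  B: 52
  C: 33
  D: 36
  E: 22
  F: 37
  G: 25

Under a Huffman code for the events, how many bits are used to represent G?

4

Huffman merges, smallest pair first:
merge E(22) and G(25): 47
merge C(33) and D(36): 69
merge F(37) and 47: 84
merge B(52) and 69: 121
merge 84 and A(108): 192
merge 121 and 192: 313
The subtree containing G is merged 4 times, so code length = 4.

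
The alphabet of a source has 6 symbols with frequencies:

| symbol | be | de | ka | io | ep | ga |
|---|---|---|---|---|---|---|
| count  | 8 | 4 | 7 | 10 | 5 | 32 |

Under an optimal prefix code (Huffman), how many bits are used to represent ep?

Huffman merges, smallest pair first:
combine de(4), ep(5) → 9
combine ka(7), be(8) → 15
combine 9, io(10) → 19
combine 15, 19 → 34
combine ga(32), 34 → 66
ep sits 4 levels below the root, so its codeword is 4 bits.

4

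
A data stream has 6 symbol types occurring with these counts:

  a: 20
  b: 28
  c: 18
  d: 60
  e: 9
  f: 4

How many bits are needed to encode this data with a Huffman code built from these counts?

310

Merge the two smallest weights repeatedly:
f(4) + e(9) → 13
13 + c(18) → 31
a(20) + b(28) → 48
31 + 48 → 79
d(60) + 79 → 139
The encoded length is the sum of every internal node's weight: 13 + 31 + 48 + 79 + 139 = 310 bits.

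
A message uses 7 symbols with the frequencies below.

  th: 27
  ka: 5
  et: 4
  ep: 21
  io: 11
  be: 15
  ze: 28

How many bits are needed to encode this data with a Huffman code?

Build the Huffman tree bottom-up:
et(4) + ka(5) → 9
9 + io(11) → 20
be(15) + 20 → 35
ep(21) + th(27) → 48
ze(28) + 35 → 63
48 + 63 → 111
Total encoded bits = sum of merged weights = 9 + 20 + 35 + 48 + 63 + 111 = 286.

286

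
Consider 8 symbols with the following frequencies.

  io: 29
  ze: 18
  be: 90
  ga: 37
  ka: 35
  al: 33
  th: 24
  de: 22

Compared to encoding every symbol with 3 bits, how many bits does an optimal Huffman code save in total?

Fixed-length: 3 bits × 288 symbols = 864 bits.
Huffman merges:
combine ze(18), de(22) → 40
combine th(24), io(29) → 53
combine al(33), ka(35) → 68
combine ga(37), 40 → 77
combine 53, 68 → 121
combine 77, be(90) → 167
combine 121, 167 → 288
Huffman total = 40 + 53 + 68 + 77 + 121 + 167 + 288 = 814 bits.
Saving = 864 − 814 = 50 bits.

50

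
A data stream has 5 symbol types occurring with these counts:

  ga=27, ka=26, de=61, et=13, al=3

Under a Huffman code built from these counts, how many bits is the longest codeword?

Merge the two lowest-weight nodes at each step:
combine al(3), et(13) → 16
combine 16, ka(26) → 42
combine ga(27), 42 → 69
combine de(61), 69 → 130
The first pair merged (al, et) ends up deepest, at depth 4.

4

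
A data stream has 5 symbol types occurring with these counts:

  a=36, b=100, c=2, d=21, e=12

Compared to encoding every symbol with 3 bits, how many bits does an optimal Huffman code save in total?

Fixed-length: 3 bits × 171 symbols = 513 bits.
Huffman merges:
c(2) + e(12) → 14
14 + d(21) → 35
35 + a(36) → 71
71 + b(100) → 171
Huffman total = 14 + 35 + 71 + 171 = 291 bits.
Saving = 513 − 291 = 222 bits.

222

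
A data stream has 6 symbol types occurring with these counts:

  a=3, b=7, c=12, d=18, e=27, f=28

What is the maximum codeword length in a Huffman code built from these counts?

4

Merge the two lowest-weight nodes at each step:
merge a(3) and b(7): 10
merge 10 and c(12): 22
merge d(18) and 22: 40
merge e(27) and f(28): 55
merge 40 and 55: 95
The first pair merged (a, b) ends up deepest, at depth 4.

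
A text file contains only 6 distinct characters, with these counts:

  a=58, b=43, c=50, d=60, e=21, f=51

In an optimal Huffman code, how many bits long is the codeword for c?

3

Huffman merges, smallest pair first:
e(21) + b(43) → 64
c(50) + f(51) → 101
a(58) + d(60) → 118
64 + 101 → 165
118 + 165 → 283
c sits 3 levels below the root, so its codeword is 3 bits.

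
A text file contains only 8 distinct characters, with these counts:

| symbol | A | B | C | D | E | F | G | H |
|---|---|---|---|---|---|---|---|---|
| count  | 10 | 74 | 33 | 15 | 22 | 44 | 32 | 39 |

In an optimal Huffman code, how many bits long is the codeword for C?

3

Build the tree from the bottom:
merge A(10) and D(15): 25
merge E(22) and 25: 47
merge G(32) and C(33): 65
merge H(39) and F(44): 83
merge 47 and 65: 112
merge B(74) and 83: 157
merge 112 and 157: 269
The subtree containing C is merged 3 times, so code length = 3.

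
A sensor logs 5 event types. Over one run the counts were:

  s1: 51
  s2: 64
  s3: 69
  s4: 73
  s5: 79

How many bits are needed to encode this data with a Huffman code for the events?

Merge the two smallest weights repeatedly:
merge s1(51) and s2(64): 115
merge s3(69) and s4(73): 142
merge s5(79) and 115: 194
merge 142 and 194: 336
The encoded length is the sum of every internal node's weight: 115 + 142 + 194 + 336 = 787 bits.

787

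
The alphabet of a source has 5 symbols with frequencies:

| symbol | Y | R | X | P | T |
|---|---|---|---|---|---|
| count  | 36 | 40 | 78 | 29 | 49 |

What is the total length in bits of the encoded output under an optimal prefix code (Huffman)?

Build the Huffman tree bottom-up:
combine P(29), Y(36) → 65
combine R(40), T(49) → 89
combine 65, X(78) → 143
combine 89, 143 → 232
Each symbol's bit-cost is frequency × depth; summing gives 529 bits (equivalently 65 + 89 + 143 + 232).

529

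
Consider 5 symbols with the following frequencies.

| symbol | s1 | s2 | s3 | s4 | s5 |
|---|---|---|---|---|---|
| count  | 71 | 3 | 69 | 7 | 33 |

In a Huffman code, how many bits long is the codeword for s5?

Repeatedly merge the two smallest:
s2(3) + s4(7) → 10
10 + s5(33) → 43
43 + s3(69) → 112
s1(71) + 112 → 183
s5's leaf is at depth 3, giving a 3-bit codeword.

3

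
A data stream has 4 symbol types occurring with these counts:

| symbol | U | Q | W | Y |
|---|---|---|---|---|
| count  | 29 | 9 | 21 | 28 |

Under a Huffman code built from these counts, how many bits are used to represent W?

2

Repeatedly merge the two smallest:
merge Q(9) and W(21): 30
merge Y(28) and U(29): 57
merge 30 and 57: 87
The subtree containing W is merged 2 times, so code length = 2.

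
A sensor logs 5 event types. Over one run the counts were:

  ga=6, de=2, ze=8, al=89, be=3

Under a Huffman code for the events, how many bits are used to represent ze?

2

Repeatedly merge the two smallest:
de(2) + be(3) → 5
5 + ga(6) → 11
ze(8) + 11 → 19
19 + al(89) → 108
The subtree containing ze is merged 2 times, so code length = 2.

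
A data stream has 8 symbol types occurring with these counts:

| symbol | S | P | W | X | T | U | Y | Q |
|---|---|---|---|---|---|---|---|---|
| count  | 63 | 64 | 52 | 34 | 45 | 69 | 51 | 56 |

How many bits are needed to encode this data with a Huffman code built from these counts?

1302

Build the Huffman tree bottom-up:
merge X(34) and T(45): 79
merge Y(51) and W(52): 103
merge Q(56) and S(63): 119
merge P(64) and U(69): 133
merge 79 and 103: 182
merge 119 and 133: 252
merge 182 and 252: 434
Total encoded bits = sum of merged weights = 79 + 103 + 119 + 133 + 182 + 252 + 434 = 1302.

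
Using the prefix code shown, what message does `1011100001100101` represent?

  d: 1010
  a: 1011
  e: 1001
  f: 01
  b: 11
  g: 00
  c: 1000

Read left to right; each codeword is recognised as soon as it completes (prefix code):
  1011→a | 1000→c | 01→f | 1001→e | 01→f
Decoded message: acfef

acfef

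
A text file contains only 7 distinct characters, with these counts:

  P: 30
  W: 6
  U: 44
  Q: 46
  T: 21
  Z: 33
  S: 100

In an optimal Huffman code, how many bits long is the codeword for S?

Build the tree from the bottom:
combine W(6), T(21) → 27
combine 27, P(30) → 57
combine Z(33), U(44) → 77
combine Q(46), 57 → 103
combine 77, S(100) → 177
combine 103, 177 → 280
The subtree containing S is merged 2 times, so code length = 2.

2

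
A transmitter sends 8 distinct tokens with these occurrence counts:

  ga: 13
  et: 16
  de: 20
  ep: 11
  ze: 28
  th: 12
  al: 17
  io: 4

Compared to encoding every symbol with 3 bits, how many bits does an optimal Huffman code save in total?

13

Fixed-length: 3 bits × 121 symbols = 363 bits.
Huffman merges:
merge io(4) and ep(11): 15
merge th(12) and ga(13): 25
merge 15 and et(16): 31
merge al(17) and de(20): 37
merge 25 and ze(28): 53
merge 31 and 37: 68
merge 53 and 68: 121
Huffman total = 15 + 25 + 31 + 37 + 53 + 68 + 121 = 350 bits.
Saving = 363 − 350 = 13 bits.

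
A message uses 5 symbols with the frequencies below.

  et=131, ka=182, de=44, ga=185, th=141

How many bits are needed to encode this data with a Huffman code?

Build the Huffman tree bottom-up:
merge de(44) and et(131): 175
merge th(141) and 175: 316
merge ka(182) and ga(185): 367
merge 316 and 367: 683
The encoded length is the sum of every internal node's weight: 175 + 316 + 367 + 683 = 1541 bits.

1541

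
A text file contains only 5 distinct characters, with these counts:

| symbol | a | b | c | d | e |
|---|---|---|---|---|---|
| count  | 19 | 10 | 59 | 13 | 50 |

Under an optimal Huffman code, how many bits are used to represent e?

Huffman merges, smallest pair first:
b(10) + d(13) → 23
a(19) + 23 → 42
42 + e(50) → 92
c(59) + 92 → 151
e sits 2 levels below the root, so its codeword is 2 bits.

2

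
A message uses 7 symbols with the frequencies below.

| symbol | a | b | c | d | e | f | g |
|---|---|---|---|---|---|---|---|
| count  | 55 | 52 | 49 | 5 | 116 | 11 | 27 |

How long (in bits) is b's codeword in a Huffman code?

3

Repeatedly merge the two smallest:
combine d(5), f(11) → 16
combine 16, g(27) → 43
combine 43, c(49) → 92
combine b(52), a(55) → 107
combine 92, 107 → 199
combine e(116), 199 → 315
b sits 3 levels below the root, so its codeword is 3 bits.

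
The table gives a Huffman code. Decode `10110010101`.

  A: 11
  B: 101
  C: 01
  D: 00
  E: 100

Read left to right; each codeword is recognised as soon as it completes (prefix code):
  101→B | 100→E | 101→B | 01→C
Decoded message: BEBC

BEBC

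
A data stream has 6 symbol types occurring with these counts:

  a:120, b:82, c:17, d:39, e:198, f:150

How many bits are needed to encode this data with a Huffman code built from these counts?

1406

Build the Huffman tree bottom-up:
merge c(17) and d(39): 56
merge 56 and b(82): 138
merge a(120) and 138: 258
merge f(150) and e(198): 348
merge 258 and 348: 606
Each symbol's bit-cost is frequency × depth; summing gives 1406 bits (equivalently 56 + 138 + 258 + 348 + 606).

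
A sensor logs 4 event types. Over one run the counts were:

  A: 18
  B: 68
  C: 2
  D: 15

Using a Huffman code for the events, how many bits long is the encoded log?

155

Merge the two smallest weights repeatedly:
C(2) + D(15) → 17
17 + A(18) → 35
35 + B(68) → 103
Total encoded bits = sum of merged weights = 17 + 35 + 103 = 155.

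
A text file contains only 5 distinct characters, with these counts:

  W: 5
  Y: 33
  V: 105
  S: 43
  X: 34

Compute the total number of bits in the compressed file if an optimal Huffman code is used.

Merge the two smallest weights repeatedly:
combine W(5), Y(33) → 38
combine X(34), 38 → 72
combine S(43), 72 → 115
combine V(105), 115 → 220
Each symbol's bit-cost is frequency × depth; summing gives 445 bits (equivalently 38 + 72 + 115 + 220).

445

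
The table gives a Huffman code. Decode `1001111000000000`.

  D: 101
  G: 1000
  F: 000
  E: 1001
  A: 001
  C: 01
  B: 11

Read left to right; each codeword is recognised as soon as it completes (prefix code):
  1001→E | 11→B | 1000→G | 000→F | 000→F
Decoded message: EBGFF

EBGFF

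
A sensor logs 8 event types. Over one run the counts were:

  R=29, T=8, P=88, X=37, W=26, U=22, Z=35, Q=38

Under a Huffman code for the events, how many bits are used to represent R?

Build the tree from the bottom:
merge T(8) and U(22): 30
merge W(26) and R(29): 55
merge 30 and Z(35): 65
merge X(37) and Q(38): 75
merge 55 and 65: 120
merge 75 and P(88): 163
merge 120 and 163: 283
R's leaf is at depth 3, giving a 3-bit codeword.

3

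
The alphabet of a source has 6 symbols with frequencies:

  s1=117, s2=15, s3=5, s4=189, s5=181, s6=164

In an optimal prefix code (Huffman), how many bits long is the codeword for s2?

Huffman merges, smallest pair first:
merge s3(5) and s2(15): 20
merge 20 and s1(117): 137
merge 137 and s6(164): 301
merge s5(181) and s4(189): 370
merge 301 and 370: 671
s2's leaf is at depth 4, giving a 4-bit codeword.

4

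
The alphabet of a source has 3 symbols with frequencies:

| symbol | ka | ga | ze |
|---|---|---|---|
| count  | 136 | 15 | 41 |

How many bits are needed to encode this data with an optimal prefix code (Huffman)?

248

Build the Huffman tree bottom-up:
ga(15) + ze(41) → 56
56 + ka(136) → 192
The encoded length is the sum of every internal node's weight: 56 + 192 = 248 bits.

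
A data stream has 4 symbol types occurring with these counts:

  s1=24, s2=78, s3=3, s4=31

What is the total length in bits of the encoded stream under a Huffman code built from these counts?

221

Merge the two smallest weights repeatedly:
s3(3) + s1(24) → 27
27 + s4(31) → 58
58 + s2(78) → 136
The encoded length is the sum of every internal node's weight: 27 + 58 + 136 = 221 bits.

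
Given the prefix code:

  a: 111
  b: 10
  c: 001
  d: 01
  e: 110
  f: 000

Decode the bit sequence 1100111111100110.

Read left to right; each codeword is recognised as soon as it completes (prefix code):
  110→e | 01→d | 111→a | 111→a | 001→c | 10→b
Decoded message: edaacb

edaacb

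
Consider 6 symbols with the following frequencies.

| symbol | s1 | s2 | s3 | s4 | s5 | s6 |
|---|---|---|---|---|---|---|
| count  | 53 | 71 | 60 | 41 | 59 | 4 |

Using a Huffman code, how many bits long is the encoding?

Merge the two smallest weights repeatedly:
s6(4) + s4(41) → 45
45 + s1(53) → 98
s5(59) + s3(60) → 119
s2(71) + 98 → 169
119 + 169 → 288
The encoded length is the sum of every internal node's weight: 45 + 98 + 119 + 169 + 288 = 719 bits.

719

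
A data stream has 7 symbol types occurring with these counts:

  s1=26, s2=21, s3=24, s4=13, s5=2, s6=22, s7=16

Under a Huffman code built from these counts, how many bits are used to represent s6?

Build the tree from the bottom:
combine s5(2), s4(13) → 15
combine 15, s7(16) → 31
combine s2(21), s6(22) → 43
combine s3(24), s1(26) → 50
combine 31, 43 → 74
combine 50, 74 → 124
The subtree containing s6 is merged 3 times, so code length = 3.

3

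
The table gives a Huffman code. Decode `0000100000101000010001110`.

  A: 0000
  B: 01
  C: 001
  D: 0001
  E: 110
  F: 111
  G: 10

AGAGGDDE

Read left to right; each codeword is recognised as soon as it completes (prefix code):
  0000→A | 10→G | 0000→A | 10→G | 10→G | 0001→D | 0001→D | 110→E
Decoded message: AGAGGDDE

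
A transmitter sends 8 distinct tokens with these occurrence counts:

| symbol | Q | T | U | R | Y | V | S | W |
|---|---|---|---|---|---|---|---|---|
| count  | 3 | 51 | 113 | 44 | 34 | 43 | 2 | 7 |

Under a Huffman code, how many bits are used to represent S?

6

Huffman merges, smallest pair first:
merge S(2) and Q(3): 5
merge 5 and W(7): 12
merge 12 and Y(34): 46
merge V(43) and R(44): 87
merge 46 and T(51): 97
merge 87 and 97: 184
merge U(113) and 184: 297
S sits 6 levels below the root, so its codeword is 6 bits.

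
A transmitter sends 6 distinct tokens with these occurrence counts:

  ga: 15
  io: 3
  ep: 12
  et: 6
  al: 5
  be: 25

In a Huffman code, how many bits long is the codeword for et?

Huffman merges, smallest pair first:
merge io(3) and al(5): 8
merge et(6) and 8: 14
merge ep(12) and 14: 26
merge ga(15) and be(25): 40
merge 26 and 40: 66
The subtree containing et is merged 3 times, so code length = 3.

3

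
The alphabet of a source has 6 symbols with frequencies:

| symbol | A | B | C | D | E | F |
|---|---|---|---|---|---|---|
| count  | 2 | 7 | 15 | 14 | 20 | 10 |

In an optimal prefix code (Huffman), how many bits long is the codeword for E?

2

Repeatedly merge the two smallest:
merge A(2) and B(7): 9
merge 9 and F(10): 19
merge D(14) and C(15): 29
merge 19 and E(20): 39
merge 29 and 39: 68
E sits 2 levels below the root, so its codeword is 2 bits.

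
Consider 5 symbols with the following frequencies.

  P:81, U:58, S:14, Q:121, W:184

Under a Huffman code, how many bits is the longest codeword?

4

Merge the two lowest-weight nodes at each step:
merge S(14) and U(58): 72
merge 72 and P(81): 153
merge Q(121) and 153: 274
merge W(184) and 274: 458
The first pair merged (S, U) ends up deepest, at depth 4.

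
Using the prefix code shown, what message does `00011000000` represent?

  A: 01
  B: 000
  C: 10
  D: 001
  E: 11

BEBB

Read left to right; each codeword is recognised as soon as it completes (prefix code):
  000→B | 11→E | 000→B | 000→B
Decoded message: BEBB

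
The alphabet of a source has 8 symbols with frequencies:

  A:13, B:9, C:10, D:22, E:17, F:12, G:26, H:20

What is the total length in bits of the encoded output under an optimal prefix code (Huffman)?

380

Greedily combine the two least-frequent nodes:
combine B(9), C(10) → 19
combine F(12), A(13) → 25
combine E(17), 19 → 36
combine H(20), D(22) → 42
combine 25, G(26) → 51
combine 36, 42 → 78
combine 51, 78 → 129
Total encoded bits = sum of merged weights = 19 + 25 + 36 + 42 + 51 + 78 + 129 = 380.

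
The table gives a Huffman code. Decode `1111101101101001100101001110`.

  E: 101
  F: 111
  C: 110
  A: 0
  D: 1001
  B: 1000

Read left to right; each codeword is recognised as soon as it completes (prefix code):
  111→F | 110→C | 110→C | 110→C | 1001→D | 1001→D | 0→A | 1001→D | 110→C
Decoded message: FCCCDDADC

FCCCDDADC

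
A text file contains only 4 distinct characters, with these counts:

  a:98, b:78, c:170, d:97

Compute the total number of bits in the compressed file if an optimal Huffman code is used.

Build the Huffman tree bottom-up:
combine b(78), d(97) → 175
combine a(98), c(170) → 268
combine 175, 268 → 443
Each symbol's bit-cost is frequency × depth; summing gives 886 bits (equivalently 175 + 268 + 443).

886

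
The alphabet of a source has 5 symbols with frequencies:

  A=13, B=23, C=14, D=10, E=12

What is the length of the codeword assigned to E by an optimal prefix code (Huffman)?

Build the tree from the bottom:
merge D(10) and E(12): 22
merge A(13) and C(14): 27
merge 22 and B(23): 45
merge 27 and 45: 72
The subtree containing E is merged 3 times, so code length = 3.

3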